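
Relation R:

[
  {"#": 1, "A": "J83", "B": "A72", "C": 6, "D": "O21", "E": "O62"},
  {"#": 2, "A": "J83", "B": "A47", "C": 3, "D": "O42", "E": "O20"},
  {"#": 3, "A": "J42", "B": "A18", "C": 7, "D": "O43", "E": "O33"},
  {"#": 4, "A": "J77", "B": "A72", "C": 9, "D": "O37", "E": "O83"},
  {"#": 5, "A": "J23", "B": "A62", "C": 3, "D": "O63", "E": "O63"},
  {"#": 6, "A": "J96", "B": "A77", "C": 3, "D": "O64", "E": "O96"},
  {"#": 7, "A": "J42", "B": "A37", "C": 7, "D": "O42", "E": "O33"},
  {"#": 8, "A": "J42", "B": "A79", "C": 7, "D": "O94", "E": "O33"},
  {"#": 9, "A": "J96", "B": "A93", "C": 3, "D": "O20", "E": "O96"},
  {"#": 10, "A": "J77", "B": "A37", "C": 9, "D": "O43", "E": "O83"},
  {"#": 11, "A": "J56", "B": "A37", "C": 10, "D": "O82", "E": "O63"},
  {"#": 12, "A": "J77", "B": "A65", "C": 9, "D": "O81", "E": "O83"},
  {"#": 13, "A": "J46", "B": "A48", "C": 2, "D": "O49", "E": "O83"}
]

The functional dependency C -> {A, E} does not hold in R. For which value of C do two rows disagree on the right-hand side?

3

C=6: row 1 → {A,E} = (J83, O62) ✓
C=3: rows 2, 5, 6, 9 → {A,E} takes values {(J83, O20), (J23, O63), (J96, O96)} — violation
C=7: rows 3, 7, 8 → {A,E} = (J42, O33), (J42, O33), (J42, O33) ✓
C=9: rows 4, 10, 12 → {A,E} = (J77, O83), (J77, O83), (J77, O83) ✓
C=10: row 11 → {A,E} = (J56, O63) ✓
C=2: row 13 → {A,E} = (J46, O83) ✓
The only C value with inconsistent RHS is C=3.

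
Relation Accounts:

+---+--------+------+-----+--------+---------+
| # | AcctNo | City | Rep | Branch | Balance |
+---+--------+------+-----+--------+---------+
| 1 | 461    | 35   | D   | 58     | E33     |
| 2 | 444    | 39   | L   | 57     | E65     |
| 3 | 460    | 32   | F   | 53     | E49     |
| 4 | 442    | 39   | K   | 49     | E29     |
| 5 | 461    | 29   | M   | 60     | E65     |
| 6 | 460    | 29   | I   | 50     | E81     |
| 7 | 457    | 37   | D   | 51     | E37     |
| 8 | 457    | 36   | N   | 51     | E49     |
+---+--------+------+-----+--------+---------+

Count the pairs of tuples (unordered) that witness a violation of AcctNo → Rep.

3

AcctNo=461: violating pairs (1,5) — 1 pair.
AcctNo=460: violating pairs (3,6) — 1 pair.
AcctNo=457: violating pairs (7,8) — 1 pair.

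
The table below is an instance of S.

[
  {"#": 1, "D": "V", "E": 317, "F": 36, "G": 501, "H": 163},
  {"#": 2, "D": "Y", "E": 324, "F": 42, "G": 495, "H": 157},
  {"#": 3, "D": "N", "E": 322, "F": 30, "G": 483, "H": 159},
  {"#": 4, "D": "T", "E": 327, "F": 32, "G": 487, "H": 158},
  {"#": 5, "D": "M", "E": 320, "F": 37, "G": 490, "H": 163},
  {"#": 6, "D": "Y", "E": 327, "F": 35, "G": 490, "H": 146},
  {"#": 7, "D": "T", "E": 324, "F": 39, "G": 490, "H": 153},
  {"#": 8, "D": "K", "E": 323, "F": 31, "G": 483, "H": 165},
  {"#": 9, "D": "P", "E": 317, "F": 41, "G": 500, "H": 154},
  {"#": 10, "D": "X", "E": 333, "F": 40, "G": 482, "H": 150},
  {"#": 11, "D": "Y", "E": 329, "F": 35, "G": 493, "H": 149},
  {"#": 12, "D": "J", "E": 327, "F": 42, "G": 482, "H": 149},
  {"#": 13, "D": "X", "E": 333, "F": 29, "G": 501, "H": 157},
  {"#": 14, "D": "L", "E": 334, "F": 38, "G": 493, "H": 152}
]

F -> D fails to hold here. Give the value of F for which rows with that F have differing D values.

F=36: row 1 → D = V ✓
F=42: rows 2, 12 → D takes values {Y, J} — violation
F=30: row 3 → D = N ✓
F=32: row 4 → D = T ✓
F=37: row 5 → D = M ✓
F=35: rows 6, 11 → D = Y, Y ✓
F=39: row 7 → D = T ✓
F=31: row 8 → D = K ✓
F=41: row 9 → D = P ✓
F=40: row 10 → D = X ✓
F=29: row 13 → D = X ✓
F=38: row 14 → D = L ✓
The only F value with inconsistent D is F=42.

42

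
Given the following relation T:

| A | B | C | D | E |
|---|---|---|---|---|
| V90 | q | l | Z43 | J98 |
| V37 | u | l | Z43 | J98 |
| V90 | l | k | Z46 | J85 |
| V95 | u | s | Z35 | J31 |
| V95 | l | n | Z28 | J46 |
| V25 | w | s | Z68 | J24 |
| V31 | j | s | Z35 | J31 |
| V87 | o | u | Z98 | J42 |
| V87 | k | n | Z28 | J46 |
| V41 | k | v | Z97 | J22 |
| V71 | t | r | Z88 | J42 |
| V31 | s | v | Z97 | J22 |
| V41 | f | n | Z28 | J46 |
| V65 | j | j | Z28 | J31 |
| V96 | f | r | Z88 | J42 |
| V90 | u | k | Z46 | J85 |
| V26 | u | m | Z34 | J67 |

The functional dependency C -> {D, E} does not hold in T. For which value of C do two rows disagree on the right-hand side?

C=l: 2 rows → {D,E} = (Z43, J98), (Z43, J98) ✓
C=k: 2 rows → {D,E} = (Z46, J85), (Z46, J85) ✓
C=s: 3 rows → {D,E} takes values {(Z35, J31), (Z68, J24)} — violation
C=n: 3 rows → {D,E} = (Z28, J46), (Z28, J46), (Z28, J46) ✓
C=u: 1 row → {D,E} = (Z98, J42) ✓
C=v: 2 rows → {D,E} = (Z97, J22), (Z97, J22) ✓
C=r: 2 rows → {D,E} = (Z88, J42), (Z88, J42) ✓
C=j: 1 row → {D,E} = (Z28, J31) ✓
C=m: 1 row → {D,E} = (Z34, J67) ✓
The only C value with inconsistent RHS is C=s.

s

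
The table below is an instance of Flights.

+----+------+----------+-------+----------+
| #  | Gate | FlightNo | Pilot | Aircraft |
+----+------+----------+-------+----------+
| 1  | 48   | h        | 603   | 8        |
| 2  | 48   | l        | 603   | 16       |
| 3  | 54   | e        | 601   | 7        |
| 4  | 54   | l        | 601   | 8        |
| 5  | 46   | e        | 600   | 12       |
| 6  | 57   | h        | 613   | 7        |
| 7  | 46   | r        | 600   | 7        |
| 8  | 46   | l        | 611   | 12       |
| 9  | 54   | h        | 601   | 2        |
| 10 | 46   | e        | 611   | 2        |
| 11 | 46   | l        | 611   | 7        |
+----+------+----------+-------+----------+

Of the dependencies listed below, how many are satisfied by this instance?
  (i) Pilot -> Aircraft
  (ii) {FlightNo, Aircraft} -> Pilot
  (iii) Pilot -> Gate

2

(i) Pilot -> Aircraft: Pilot=603: rows 1, 2 → Aircraft takes values {8, 16} — violation; Pilot=601: rows 3, 4, 9 → Aircraft takes values {7, 8, 2} — violation; Pilot=600: rows 5, 7 → Aircraft takes values {12, 7} — violation; Pilot=611: rows 8, 10, 11 → Aircraft takes values {12, 2, 7} — violation — fails.
(ii) {FlightNo, Aircraft} -> Pilot: every LHS value maps to a single RHS value — holds.
(iii) Pilot -> Gate: every LHS value maps to a single RHS value — holds.
2 of the 3 dependencies hold.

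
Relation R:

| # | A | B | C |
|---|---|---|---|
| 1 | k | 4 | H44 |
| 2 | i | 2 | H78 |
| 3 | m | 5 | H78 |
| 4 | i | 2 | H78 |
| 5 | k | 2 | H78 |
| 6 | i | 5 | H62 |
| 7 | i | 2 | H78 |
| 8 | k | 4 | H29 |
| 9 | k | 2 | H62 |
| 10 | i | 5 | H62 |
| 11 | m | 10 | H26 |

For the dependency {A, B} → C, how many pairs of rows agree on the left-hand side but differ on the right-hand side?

2

(A=k, B=4): violating pairs (1,8) — 1 pair.
(A=i, B=2): all 3 rows agree on C — 0 pairs.
(A=k, B=2): violating pairs (5,9) — 1 pair.
(A=i, B=5): all 2 rows agree on C — 0 pairs.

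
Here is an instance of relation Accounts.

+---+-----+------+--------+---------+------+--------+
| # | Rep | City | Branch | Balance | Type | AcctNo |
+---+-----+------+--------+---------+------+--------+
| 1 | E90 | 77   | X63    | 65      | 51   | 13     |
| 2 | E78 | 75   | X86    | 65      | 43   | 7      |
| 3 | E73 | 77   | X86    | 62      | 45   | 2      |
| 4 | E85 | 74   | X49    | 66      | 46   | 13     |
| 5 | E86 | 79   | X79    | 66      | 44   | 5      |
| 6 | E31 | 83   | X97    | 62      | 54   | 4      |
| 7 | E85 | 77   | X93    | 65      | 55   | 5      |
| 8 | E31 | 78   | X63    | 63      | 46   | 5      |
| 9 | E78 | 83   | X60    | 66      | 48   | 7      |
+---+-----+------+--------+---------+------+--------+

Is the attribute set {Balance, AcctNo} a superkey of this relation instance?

All 9 rows have distinct {Balance, AcctNo} values, so {Balance, AcctNo} → (all attributes) holds and {Balance, AcctNo} is a superkey.

Yes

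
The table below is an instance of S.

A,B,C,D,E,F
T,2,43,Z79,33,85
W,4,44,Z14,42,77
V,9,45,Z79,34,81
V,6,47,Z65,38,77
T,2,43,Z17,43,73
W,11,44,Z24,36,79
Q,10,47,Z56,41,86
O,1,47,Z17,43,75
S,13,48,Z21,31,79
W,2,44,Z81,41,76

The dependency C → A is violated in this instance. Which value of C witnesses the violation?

C=43: 2 rows → A = T, T ✓
C=44: 3 rows → A = W, W, W ✓
C=45: 1 row → A = V ✓
C=47: 3 rows → A takes values {V, Q, O} — violation
C=48: 1 row → A = S ✓
The only C value with inconsistent A is C=47.

47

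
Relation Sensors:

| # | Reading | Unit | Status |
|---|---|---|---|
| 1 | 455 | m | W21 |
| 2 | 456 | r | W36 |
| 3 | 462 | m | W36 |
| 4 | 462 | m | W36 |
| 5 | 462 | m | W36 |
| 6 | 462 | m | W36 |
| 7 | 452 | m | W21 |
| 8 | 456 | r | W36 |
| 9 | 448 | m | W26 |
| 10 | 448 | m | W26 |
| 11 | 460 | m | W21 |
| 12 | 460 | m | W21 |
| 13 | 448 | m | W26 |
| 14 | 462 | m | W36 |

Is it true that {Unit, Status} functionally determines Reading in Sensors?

(Unit=m, Status=W21): rows 1, 7, 11, 12 → Reading takes values {455, 452, 460} — violation
(Unit=r, Status=W36): rows 2, 8 → Reading = 456, 456 ✓
(Unit=m, Status=W36): rows 3, 4, 5, 6, 14 → Reading = 462, 462, 462, 462, 462 ✓
(Unit=m, Status=W26): rows 9, 10, 13 → Reading = 448, 448, 448 ✓
Two rows agree on {Unit, Status} but differ on Reading, so {Unit, Status} → Reading does not hold.

No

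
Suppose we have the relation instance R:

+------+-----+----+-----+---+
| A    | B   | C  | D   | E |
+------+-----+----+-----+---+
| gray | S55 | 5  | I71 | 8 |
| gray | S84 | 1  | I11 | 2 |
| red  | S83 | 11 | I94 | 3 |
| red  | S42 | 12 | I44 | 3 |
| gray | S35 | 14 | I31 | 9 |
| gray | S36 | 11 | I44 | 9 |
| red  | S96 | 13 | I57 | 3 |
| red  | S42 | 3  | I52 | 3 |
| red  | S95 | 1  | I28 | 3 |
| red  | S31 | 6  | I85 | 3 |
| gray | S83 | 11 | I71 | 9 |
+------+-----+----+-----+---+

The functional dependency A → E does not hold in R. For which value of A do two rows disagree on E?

gray

A=gray: 5 rows → E takes values {8, 2, 9} — violation
A=red: 6 rows → E = 3, 3, 3, 3, 3, 3 ✓
The only A value with inconsistent E is A=gray.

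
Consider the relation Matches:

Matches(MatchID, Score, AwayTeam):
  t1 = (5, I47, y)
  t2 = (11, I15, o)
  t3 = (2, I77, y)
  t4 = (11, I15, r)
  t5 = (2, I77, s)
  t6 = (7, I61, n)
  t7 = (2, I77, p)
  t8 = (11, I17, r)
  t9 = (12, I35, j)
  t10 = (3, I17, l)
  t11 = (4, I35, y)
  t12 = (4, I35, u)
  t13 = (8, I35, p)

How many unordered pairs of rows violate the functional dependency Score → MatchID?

6

Score=I15: all 2 rows agree on MatchID — 0 pairs.
Score=I77: all 3 rows agree on MatchID — 0 pairs.
Score=I17: violating pairs (8,10) — 1 pair.
Score=I35: violating pairs (9,11), (9,12), (9,13), (11,13), (12,13) — 5 pairs.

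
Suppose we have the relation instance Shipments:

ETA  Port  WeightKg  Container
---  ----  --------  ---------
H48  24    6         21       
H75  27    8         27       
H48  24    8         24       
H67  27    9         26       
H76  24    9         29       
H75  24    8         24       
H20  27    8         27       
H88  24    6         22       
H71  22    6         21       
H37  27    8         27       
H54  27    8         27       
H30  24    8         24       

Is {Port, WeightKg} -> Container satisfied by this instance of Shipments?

(Port=24, WeightKg=6): 2 rows → Container takes values {21, 22} — violation
(Port=27, WeightKg=8): 4 rows → Container = 27, 27, 27, 27 ✓
(Port=24, WeightKg=8): 3 rows → Container = 24, 24, 24 ✓
(Port=27, WeightKg=9): 1 row → Container = 26 ✓
(Port=24, WeightKg=9): 1 row → Container = 29 ✓
(Port=22, WeightKg=6): 1 row → Container = 21 ✓
Two rows agree on {Port, WeightKg} but differ on Container, so {Port, WeightKg} -> Container does not hold.

No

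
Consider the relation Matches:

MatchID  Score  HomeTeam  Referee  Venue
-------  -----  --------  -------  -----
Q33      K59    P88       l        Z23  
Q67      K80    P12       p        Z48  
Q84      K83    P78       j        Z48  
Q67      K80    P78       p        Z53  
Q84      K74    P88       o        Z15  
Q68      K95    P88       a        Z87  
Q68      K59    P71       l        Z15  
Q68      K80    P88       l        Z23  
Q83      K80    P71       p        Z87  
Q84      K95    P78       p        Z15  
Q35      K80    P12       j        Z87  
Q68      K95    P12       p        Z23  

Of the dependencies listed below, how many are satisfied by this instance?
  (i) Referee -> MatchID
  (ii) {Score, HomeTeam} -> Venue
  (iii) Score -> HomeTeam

0

(i) Referee -> MatchID: Referee=l: 3 rows → MatchID takes values {Q33, Q68} — violation; Referee=p: 5 rows → MatchID takes values {Q67, Q83, Q84, Q68} — violation; Referee=j: 2 rows → MatchID takes values {Q84, Q35} — violation — fails.
(ii) {Score, HomeTeam} -> Venue: (Score=K80, HomeTeam=P12): 2 rows → Venue takes values {Z48, Z87} — violation — fails.
(iii) Score -> HomeTeam: Score=K59: 2 rows → HomeTeam takes values {P88, P71} — violation; Score=K80: 5 rows → HomeTeam takes values {P12, P78, P88, P71} — violation; Score=K95: 3 rows → HomeTeam takes values {P88, P78, P12} — violation — fails.
None of the 3 dependencies hold.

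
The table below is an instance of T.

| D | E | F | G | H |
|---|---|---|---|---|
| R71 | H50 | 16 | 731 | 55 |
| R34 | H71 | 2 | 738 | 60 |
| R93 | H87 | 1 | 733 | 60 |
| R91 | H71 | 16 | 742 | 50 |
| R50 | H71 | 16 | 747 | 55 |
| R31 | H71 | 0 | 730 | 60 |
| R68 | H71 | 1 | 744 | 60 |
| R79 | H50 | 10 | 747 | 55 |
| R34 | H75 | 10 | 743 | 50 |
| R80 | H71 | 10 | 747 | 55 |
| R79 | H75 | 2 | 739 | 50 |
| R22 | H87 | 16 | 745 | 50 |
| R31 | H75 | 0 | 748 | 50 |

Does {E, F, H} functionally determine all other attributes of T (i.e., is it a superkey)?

All 13 rows have distinct {E, F, H} values, so {E, F, H} → (all attributes) holds and {E, F, H} is a superkey.

Yes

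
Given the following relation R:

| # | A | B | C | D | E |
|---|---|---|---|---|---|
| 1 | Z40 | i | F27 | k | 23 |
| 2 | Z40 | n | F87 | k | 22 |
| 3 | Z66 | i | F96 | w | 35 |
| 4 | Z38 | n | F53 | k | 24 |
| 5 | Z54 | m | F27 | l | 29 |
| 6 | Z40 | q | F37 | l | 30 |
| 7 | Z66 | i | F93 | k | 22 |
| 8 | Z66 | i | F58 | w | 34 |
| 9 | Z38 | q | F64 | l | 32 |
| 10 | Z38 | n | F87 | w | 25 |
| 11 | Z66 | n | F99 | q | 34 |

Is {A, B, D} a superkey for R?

No

Rows 3 and 8 have the same {A, B, D} value (A=Z66, B=i, D=w) but are distinct tuples, so {A, B, D} does not determine every attribute — not a superkey.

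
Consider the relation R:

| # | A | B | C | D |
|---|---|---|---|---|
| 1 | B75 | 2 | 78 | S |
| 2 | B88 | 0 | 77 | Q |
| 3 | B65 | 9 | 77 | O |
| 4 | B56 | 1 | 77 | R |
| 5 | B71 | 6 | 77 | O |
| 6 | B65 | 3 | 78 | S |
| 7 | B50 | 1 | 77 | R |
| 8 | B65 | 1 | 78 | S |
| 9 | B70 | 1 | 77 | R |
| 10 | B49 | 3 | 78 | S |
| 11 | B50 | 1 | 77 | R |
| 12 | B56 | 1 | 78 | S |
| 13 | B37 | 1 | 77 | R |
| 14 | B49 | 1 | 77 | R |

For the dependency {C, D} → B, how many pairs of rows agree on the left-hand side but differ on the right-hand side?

9

(C=78, D=S): violating pairs (1,6), (1,8), (1,10), (1,12), (6,8), (6,12), (8,10), (10,12) — 8 pairs.
(C=77, D=O): violating pairs (3,5) — 1 pair.
(C=77, D=R): all 6 rows agree on B — 0 pairs.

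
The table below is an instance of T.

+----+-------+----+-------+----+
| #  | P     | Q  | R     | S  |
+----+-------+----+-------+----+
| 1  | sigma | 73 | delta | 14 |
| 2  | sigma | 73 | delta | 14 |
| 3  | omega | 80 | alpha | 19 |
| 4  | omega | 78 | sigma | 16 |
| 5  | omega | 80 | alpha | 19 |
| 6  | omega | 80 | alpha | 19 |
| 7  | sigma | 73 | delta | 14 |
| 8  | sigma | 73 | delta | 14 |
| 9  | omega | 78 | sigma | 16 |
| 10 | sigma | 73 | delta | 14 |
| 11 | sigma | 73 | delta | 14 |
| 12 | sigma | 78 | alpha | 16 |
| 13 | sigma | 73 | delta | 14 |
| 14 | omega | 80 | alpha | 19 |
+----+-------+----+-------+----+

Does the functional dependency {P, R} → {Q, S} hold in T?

Yes

(P=sigma, R=delta): rows 1, 2, 7, 8, 10, 11, 13 → {Q,S} = (73, 14), (73, 14), (73, 14), (73, 14), (73, 14), (73, 14), (73, 14) ✓
(P=omega, R=alpha): rows 3, 5, 6, 14 → {Q,S} = (80, 19), (80, 19), (80, 19), (80, 19) ✓
(P=omega, R=sigma): rows 4, 9 → {Q,S} = (78, 16), (78, 16) ✓
(P=sigma, R=alpha): row 12 → {Q,S} = (78, 16) ✓
Every {P, R} value is associated with a single {Q, S} value, so {P, R} → {Q, S} holds.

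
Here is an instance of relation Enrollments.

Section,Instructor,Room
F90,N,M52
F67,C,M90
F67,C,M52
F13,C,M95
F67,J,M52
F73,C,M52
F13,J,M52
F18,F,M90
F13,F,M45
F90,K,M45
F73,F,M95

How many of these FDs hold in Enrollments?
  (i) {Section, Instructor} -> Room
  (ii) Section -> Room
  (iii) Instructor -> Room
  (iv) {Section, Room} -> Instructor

(i) {Section, Instructor} -> Room: (Section=F67, Instructor=C): 2 rows → Room takes values {M90, M52} — violation — fails.
(ii) Section -> Room: Section=F90: 2 rows → Room takes values {M52, M45} — violation; Section=F67: 3 rows → Room takes values {M90, M52} — violation; Section=F13: 3 rows → Room takes values {M95, M52, M45} — violation; Section=F73: 2 rows → Room takes values {M52, M95} — violation — fails.
(iii) Instructor -> Room: Instructor=C: 4 rows → Room takes values {M90, M52, M95} — violation; Instructor=F: 3 rows → Room takes values {M90, M45, M95} — violation — fails.
(iv) {Section, Room} -> Instructor: (Section=F67, Room=M52): 2 rows → Instructor takes values {C, J} — violation — fails.
None of the 4 dependencies hold.

0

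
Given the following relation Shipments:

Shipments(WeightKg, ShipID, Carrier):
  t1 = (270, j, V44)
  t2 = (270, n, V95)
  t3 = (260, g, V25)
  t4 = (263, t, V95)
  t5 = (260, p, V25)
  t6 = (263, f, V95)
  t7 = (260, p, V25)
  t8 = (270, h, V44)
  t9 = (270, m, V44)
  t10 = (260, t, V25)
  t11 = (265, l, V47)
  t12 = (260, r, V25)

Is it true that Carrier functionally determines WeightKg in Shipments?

Carrier=V44: rows 1, 8, 9 → WeightKg = 270, 270, 270 ✓
Carrier=V95: rows 2, 4, 6 → WeightKg takes values {270, 263} — violation
Carrier=V25: rows 3, 5, 7, 10, 12 → WeightKg = 260, 260, 260, 260, 260 ✓
Carrier=V47: row 11 → WeightKg = 265 ✓
Two rows agree on Carrier but differ on WeightKg, so Carrier → WeightKg does not hold.

No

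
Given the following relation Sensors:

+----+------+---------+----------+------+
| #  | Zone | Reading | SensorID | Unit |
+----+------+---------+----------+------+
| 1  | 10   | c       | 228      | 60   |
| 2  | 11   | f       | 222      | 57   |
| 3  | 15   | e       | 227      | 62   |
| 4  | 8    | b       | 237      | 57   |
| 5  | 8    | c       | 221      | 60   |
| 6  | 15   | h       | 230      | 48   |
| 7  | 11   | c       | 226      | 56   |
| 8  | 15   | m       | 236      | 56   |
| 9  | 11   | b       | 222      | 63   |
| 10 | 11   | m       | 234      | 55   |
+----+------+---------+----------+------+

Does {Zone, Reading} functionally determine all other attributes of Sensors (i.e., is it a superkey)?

Yes

All 10 rows have distinct {Zone, Reading} values, so {Zone, Reading} → (all attributes) holds and {Zone, Reading} is a superkey.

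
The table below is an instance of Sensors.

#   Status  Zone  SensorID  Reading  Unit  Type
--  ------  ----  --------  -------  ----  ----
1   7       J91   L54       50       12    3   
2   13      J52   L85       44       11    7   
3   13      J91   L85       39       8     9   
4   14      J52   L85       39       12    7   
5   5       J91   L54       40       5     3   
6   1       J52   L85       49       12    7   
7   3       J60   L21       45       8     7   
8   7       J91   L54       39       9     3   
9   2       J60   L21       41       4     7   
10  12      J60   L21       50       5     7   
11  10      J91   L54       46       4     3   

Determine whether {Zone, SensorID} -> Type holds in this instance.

(Zone=J91, SensorID=L54): rows 1, 5, 8, 11 → Type = 3, 3, 3, 3 ✓
(Zone=J52, SensorID=L85): rows 2, 4, 6 → Type = 7, 7, 7 ✓
(Zone=J91, SensorID=L85): row 3 → Type = 9 ✓
(Zone=J60, SensorID=L21): rows 7, 9, 10 → Type = 7, 7, 7 ✓
Every {Zone, SensorID} value is associated with a single Type value, so {Zone, SensorID} -> Type holds.

Yes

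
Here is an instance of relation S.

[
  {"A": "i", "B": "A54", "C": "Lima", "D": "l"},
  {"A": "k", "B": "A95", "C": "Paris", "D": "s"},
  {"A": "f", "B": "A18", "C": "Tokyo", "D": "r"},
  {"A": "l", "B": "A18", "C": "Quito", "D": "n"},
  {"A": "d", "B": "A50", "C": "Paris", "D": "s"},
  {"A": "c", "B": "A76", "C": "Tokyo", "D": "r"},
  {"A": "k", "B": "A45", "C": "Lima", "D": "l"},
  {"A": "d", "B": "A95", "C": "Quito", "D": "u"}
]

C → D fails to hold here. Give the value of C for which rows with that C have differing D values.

Quito

C=Lima: 2 rows → D = l, l ✓
C=Paris: 2 rows → D = s, s ✓
C=Tokyo: 2 rows → D = r, r ✓
C=Quito: 2 rows → D takes values {n, u} — violation
The only C value with inconsistent D is C=Quito.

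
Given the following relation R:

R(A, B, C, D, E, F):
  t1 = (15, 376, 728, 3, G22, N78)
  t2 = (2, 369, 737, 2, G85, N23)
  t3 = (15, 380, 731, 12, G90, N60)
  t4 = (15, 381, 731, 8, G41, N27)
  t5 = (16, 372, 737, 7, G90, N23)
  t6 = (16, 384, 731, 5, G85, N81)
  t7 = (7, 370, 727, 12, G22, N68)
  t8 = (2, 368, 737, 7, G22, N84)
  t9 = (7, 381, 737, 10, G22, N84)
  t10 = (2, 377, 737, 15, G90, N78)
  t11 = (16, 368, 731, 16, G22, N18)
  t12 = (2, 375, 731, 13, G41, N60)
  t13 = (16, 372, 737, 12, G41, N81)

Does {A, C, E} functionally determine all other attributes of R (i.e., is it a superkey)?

All 13 rows have distinct {A, C, E} values, so {A, C, E} → (all attributes) holds and {A, C, E} is a superkey.

Yes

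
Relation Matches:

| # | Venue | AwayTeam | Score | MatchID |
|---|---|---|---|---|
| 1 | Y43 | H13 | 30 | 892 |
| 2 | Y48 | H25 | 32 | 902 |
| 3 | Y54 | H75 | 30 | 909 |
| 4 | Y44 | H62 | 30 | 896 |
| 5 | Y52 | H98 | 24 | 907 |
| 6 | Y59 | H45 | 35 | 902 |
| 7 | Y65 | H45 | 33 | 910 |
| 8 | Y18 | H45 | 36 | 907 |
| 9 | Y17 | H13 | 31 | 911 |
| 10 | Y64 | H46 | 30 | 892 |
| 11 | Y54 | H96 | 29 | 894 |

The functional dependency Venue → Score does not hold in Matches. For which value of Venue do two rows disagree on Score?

Venue=Y43: row 1 → Score = 30 ✓
Venue=Y48: row 2 → Score = 32 ✓
Venue=Y54: rows 3, 11 → Score takes values {30, 29} — violation
Venue=Y44: row 4 → Score = 30 ✓
Venue=Y52: row 5 → Score = 24 ✓
Venue=Y59: row 6 → Score = 35 ✓
Venue=Y65: row 7 → Score = 33 ✓
Venue=Y18: row 8 → Score = 36 ✓
Venue=Y17: row 9 → Score = 31 ✓
Venue=Y64: row 10 → Score = 30 ✓
The only Venue value with inconsistent Score is Venue=Y54.

Y54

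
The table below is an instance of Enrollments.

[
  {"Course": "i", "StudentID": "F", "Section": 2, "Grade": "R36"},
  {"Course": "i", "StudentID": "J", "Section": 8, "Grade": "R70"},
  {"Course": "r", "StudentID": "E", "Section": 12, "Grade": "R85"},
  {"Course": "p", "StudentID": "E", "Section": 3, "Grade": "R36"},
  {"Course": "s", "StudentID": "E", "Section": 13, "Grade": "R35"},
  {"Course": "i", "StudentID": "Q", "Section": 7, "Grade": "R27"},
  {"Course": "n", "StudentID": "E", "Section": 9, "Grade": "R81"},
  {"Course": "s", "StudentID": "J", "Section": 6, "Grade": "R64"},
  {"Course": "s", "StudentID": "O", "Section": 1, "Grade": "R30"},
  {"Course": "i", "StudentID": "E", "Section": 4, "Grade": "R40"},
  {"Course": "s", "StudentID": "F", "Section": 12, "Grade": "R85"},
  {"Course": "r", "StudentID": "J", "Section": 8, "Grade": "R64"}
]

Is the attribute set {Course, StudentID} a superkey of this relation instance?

Yes

All 12 rows have distinct {Course, StudentID} values, so {Course, StudentID} → (all attributes) holds and {Course, StudentID} is a superkey.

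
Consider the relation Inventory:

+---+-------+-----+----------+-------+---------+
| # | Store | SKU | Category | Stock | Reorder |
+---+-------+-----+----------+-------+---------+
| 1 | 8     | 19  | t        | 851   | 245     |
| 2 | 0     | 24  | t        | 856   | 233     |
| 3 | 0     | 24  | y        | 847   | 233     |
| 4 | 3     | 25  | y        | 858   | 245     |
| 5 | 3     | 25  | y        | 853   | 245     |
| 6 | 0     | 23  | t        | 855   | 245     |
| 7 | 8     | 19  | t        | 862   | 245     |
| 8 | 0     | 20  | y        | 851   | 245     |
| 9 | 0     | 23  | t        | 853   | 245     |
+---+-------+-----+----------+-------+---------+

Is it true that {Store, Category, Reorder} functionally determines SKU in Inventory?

(Store=8, Category=t, Reorder=245): rows 1, 7 → SKU = 19, 19 ✓
(Store=0, Category=t, Reorder=233): row 2 → SKU = 24 ✓
(Store=0, Category=y, Reorder=233): row 3 → SKU = 24 ✓
(Store=3, Category=y, Reorder=245): rows 4, 5 → SKU = 25, 25 ✓
(Store=0, Category=t, Reorder=245): rows 6, 9 → SKU = 23, 23 ✓
(Store=0, Category=y, Reorder=245): row 8 → SKU = 20 ✓
Every {Store, Category, Reorder} value is associated with a single SKU value, so {Store, Category, Reorder} → SKU holds.

Yes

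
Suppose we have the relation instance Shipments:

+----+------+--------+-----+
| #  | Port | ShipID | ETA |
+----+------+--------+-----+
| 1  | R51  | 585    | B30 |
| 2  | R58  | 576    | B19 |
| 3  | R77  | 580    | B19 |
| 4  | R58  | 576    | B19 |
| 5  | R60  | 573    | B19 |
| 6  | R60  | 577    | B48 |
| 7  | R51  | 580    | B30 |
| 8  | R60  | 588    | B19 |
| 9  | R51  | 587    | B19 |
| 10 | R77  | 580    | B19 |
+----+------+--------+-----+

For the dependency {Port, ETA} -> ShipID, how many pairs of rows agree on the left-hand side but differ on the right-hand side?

2

(Port=R51, ETA=B30): violating pairs (1,7) — 1 pair.
(Port=R58, ETA=B19): all 2 rows agree on ShipID — 0 pairs.
(Port=R77, ETA=B19): all 2 rows agree on ShipID — 0 pairs.
(Port=R60, ETA=B19): violating pairs (5,8) — 1 pair.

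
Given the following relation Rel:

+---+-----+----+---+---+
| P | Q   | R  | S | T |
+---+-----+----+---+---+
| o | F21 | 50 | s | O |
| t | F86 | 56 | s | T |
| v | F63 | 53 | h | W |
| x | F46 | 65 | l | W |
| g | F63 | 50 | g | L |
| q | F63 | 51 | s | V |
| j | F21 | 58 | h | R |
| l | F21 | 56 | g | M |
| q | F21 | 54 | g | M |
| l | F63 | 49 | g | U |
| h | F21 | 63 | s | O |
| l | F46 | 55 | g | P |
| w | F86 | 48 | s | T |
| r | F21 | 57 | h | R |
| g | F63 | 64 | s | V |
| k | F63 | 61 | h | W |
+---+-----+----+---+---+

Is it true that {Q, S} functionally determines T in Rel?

No

(Q=F21, S=s): 2 rows → T = O, O ✓
(Q=F86, S=s): 2 rows → T = T, T ✓
(Q=F63, S=h): 2 rows → T = W, W ✓
(Q=F46, S=l): 1 row → T = W ✓
(Q=F63, S=g): 2 rows → T takes values {L, U} — violation
(Q=F63, S=s): 2 rows → T = V, V ✓
(Q=F21, S=h): 2 rows → T = R, R ✓
(Q=F21, S=g): 2 rows → T = M, M ✓
(Q=F46, S=g): 1 row → T = P ✓
Two rows agree on {Q, S} but differ on T, so {Q, S} → T does not hold.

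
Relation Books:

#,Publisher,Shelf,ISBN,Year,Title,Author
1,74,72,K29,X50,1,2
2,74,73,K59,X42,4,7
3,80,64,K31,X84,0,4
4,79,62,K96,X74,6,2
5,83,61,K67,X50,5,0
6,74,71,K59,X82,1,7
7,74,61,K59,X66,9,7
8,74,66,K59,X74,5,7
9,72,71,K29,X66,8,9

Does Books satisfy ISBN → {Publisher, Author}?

ISBN=K29: rows 1, 9 → {Publisher,Author} takes values {(74, 2), (72, 9)} — violation
ISBN=K59: rows 2, 6, 7, 8 → {Publisher,Author} = (74, 7), (74, 7), (74, 7), (74, 7) ✓
ISBN=K31: row 3 → {Publisher,Author} = (80, 4) ✓
ISBN=K96: row 4 → {Publisher,Author} = (79, 2) ✓
ISBN=K67: row 5 → {Publisher,Author} = (83, 0) ✓
Two rows agree on ISBN but differ on {Publisher, Author}, so ISBN → {Publisher, Author} does not hold.

No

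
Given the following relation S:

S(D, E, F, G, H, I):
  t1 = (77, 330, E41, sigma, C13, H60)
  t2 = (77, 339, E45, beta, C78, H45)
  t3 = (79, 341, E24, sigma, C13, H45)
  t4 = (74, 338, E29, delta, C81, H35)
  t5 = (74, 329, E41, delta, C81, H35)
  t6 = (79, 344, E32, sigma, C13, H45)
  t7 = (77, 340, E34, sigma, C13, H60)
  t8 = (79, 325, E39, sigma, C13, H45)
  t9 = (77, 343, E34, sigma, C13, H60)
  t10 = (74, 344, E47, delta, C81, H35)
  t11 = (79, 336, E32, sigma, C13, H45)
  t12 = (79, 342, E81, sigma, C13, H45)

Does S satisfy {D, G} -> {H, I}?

(D=77, G=sigma): rows 1, 7, 9 → {H,I} = (C13, H60), (C13, H60), (C13, H60) ✓
(D=77, G=beta): row 2 → {H,I} = (C78, H45) ✓
(D=79, G=sigma): rows 3, 6, 8, 11, 12 → {H,I} = (C13, H45), (C13, H45), (C13, H45), (C13, H45), (C13, H45) ✓
(D=74, G=delta): rows 4, 5, 10 → {H,I} = (C81, H35), (C81, H35), (C81, H35) ✓
Every {D, G} value is associated with a single {H, I} value, so {D, G} -> {H, I} holds.

Yes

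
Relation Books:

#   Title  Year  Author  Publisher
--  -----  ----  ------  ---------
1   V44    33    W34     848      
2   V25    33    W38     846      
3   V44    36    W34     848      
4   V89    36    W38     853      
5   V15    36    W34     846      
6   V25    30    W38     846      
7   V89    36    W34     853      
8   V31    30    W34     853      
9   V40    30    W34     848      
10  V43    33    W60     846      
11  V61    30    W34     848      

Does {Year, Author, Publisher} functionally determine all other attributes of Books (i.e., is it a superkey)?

Rows 9 and 11 have the same {Year, Author, Publisher} value (Year=30, Author=W34, Publisher=848) but are distinct tuples, so {Year, Author, Publisher} does not determine every attribute — not a superkey.

No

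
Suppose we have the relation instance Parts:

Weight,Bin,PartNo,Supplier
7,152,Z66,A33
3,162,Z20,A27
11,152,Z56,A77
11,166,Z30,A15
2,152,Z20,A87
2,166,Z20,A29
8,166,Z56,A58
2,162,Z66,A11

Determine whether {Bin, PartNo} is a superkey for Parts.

All 8 rows have distinct {Bin, PartNo} values, so {Bin, PartNo} → (all attributes) holds and {Bin, PartNo} is a superkey.

Yes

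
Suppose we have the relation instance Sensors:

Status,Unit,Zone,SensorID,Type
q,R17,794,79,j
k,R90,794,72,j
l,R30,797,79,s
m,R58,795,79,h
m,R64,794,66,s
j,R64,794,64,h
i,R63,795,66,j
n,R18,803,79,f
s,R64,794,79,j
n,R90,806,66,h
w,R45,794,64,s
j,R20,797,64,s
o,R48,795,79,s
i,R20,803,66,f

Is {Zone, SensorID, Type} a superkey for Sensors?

Two distinct rows share (Zone=794, SensorID=79, Type=j), so {Zone, SensorID, Type} does not determine every attribute — not a superkey.

No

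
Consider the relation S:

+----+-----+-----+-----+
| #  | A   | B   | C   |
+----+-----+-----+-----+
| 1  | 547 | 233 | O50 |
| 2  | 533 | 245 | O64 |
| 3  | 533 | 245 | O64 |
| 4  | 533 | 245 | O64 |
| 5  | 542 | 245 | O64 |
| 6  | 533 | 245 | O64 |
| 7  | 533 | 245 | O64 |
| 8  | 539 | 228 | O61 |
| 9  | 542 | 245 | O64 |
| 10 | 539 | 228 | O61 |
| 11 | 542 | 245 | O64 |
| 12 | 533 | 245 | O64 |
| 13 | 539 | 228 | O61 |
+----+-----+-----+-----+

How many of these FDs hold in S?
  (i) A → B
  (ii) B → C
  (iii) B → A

(i) A → B: every LHS value maps to a single RHS value — holds.
(ii) B → C: every LHS value maps to a single RHS value — holds.
(iii) B → A: B=245: rows 2, 3, 4, 5, 6, 7, 9, 11, 12 → A takes values {533, 542} — violation — fails.
2 of the 3 dependencies hold.

2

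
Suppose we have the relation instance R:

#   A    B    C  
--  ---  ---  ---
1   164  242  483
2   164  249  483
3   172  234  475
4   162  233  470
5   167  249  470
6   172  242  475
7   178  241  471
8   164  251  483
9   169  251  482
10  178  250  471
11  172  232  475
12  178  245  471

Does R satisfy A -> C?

A=164: rows 1, 2, 8 → C = 483, 483, 483 ✓
A=172: rows 3, 6, 11 → C = 475, 475, 475 ✓
A=162: row 4 → C = 470 ✓
A=167: row 5 → C = 470 ✓
A=178: rows 7, 10, 12 → C = 471, 471, 471 ✓
A=169: row 9 → C = 482 ✓
Every A value is associated with a single C value, so A -> C holds.

Yes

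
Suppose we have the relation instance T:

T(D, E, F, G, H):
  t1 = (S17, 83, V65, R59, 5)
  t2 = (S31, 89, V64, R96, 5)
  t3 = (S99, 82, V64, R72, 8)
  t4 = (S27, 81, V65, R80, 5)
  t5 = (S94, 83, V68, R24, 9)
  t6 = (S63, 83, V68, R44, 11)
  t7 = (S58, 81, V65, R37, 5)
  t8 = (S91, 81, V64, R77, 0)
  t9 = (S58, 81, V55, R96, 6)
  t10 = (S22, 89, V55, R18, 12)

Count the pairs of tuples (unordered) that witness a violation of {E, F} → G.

2

(E=81, F=V65): violating pairs (4,7) — 1 pair.
(E=83, F=V68): violating pairs (5,6) — 1 pair.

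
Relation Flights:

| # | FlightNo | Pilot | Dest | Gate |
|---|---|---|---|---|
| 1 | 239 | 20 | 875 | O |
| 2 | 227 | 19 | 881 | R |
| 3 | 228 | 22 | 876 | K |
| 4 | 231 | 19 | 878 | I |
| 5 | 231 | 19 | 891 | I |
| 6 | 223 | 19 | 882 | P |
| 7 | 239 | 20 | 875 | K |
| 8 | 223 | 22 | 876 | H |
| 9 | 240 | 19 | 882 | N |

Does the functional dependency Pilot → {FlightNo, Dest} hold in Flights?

Pilot=20: rows 1, 7 → {FlightNo,Dest} = (239, 875), (239, 875) ✓
Pilot=19: rows 2, 4, 5, 6, 9 → {FlightNo,Dest} takes values {(227, 881), (231, 878), (231, 891), (223, 882), (240, 882)} — violation
Pilot=22: rows 3, 8 → {FlightNo,Dest} takes values {(228, 876), (223, 876)} — violation
Two rows agree on Pilot but differ on {FlightNo, Dest}, so Pilot → {FlightNo, Dest} does not hold.

No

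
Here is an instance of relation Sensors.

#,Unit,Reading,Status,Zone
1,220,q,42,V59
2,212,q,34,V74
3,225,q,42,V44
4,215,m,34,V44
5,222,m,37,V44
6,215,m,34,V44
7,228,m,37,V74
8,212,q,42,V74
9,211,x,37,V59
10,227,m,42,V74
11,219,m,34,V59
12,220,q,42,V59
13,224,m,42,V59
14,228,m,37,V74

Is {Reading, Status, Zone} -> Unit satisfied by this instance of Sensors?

(Reading=q, Status=42, Zone=V59): rows 1, 12 → Unit = 220, 220 ✓
(Reading=q, Status=34, Zone=V74): row 2 → Unit = 212 ✓
(Reading=q, Status=42, Zone=V44): row 3 → Unit = 225 ✓
(Reading=m, Status=34, Zone=V44): rows 4, 6 → Unit = 215, 215 ✓
(Reading=m, Status=37, Zone=V44): row 5 → Unit = 222 ✓
(Reading=m, Status=37, Zone=V74): rows 7, 14 → Unit = 228, 228 ✓
(Reading=q, Status=42, Zone=V74): row 8 → Unit = 212 ✓
(Reading=x, Status=37, Zone=V59): row 9 → Unit = 211 ✓
(Reading=m, Status=42, Zone=V74): row 10 → Unit = 227 ✓
(Reading=m, Status=34, Zone=V59): row 11 → Unit = 219 ✓
(Reading=m, Status=42, Zone=V59): row 13 → Unit = 224 ✓
Every {Reading, Status, Zone} value is associated with a single Unit value, so {Reading, Status, Zone} -> Unit holds.

Yes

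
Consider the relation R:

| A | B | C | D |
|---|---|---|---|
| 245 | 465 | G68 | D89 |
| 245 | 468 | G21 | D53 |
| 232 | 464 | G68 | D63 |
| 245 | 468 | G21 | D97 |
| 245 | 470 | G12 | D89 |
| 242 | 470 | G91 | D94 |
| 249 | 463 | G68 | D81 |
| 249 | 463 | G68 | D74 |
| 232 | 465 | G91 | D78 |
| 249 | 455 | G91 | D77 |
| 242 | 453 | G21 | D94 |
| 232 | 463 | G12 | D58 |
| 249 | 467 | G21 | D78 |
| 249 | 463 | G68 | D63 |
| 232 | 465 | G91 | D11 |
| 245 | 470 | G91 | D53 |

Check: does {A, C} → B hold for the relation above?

(A=245, C=G68): 1 row → B = 465 ✓
(A=245, C=G21): 2 rows → B = 468, 468 ✓
(A=232, C=G68): 1 row → B = 464 ✓
(A=245, C=G12): 1 row → B = 470 ✓
(A=242, C=G91): 1 row → B = 470 ✓
(A=249, C=G68): 3 rows → B = 463, 463, 463 ✓
(A=232, C=G91): 2 rows → B = 465, 465 ✓
(A=249, C=G91): 1 row → B = 455 ✓
(A=242, C=G21): 1 row → B = 453 ✓
(A=232, C=G12): 1 row → B = 463 ✓
(A=249, C=G21): 1 row → B = 467 ✓
(A=245, C=G91): 1 row → B = 470 ✓
Every {A, C} value is associated with a single B value, so {A, C} → B holds.

Yes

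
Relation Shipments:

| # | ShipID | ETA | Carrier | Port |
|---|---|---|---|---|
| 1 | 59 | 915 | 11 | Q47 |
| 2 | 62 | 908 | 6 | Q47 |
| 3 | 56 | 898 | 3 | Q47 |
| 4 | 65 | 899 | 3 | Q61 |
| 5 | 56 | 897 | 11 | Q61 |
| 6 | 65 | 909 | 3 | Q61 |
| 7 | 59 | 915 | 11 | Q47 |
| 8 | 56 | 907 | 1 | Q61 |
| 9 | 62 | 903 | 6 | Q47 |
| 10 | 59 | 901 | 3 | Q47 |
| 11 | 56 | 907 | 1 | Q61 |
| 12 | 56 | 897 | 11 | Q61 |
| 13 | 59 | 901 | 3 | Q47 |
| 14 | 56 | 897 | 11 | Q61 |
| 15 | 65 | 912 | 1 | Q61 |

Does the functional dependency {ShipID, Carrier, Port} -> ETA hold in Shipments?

(ShipID=59, Carrier=11, Port=Q47): rows 1, 7 → ETA = 915, 915 ✓
(ShipID=62, Carrier=6, Port=Q47): rows 2, 9 → ETA takes values {908, 903} — violation
(ShipID=56, Carrier=3, Port=Q47): row 3 → ETA = 898 ✓
(ShipID=65, Carrier=3, Port=Q61): rows 4, 6 → ETA takes values {899, 909} — violation
(ShipID=56, Carrier=11, Port=Q61): rows 5, 12, 14 → ETA = 897, 897, 897 ✓
(ShipID=56, Carrier=1, Port=Q61): rows 8, 11 → ETA = 907, 907 ✓
(ShipID=59, Carrier=3, Port=Q47): rows 10, 13 → ETA = 901, 901 ✓
(ShipID=65, Carrier=1, Port=Q61): row 15 → ETA = 912 ✓
Two rows agree on {ShipID, Carrier, Port} but differ on ETA, so {ShipID, Carrier, Port} -> ETA does not hold.

No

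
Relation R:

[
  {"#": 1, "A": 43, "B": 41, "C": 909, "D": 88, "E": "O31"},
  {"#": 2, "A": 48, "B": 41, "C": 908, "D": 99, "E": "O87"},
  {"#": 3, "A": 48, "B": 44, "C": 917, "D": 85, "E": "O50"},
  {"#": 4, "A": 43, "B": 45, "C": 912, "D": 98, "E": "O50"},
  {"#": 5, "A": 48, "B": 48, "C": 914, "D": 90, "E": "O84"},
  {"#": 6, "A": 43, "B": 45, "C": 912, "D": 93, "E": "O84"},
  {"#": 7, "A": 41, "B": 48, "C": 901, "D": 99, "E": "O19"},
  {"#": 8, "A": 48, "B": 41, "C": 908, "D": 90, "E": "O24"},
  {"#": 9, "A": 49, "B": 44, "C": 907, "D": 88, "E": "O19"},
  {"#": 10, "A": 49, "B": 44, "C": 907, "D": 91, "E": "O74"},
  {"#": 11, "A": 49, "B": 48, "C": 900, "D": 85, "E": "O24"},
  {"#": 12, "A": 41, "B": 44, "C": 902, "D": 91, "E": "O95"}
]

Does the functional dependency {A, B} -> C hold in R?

(A=43, B=41): row 1 → C = 909 ✓
(A=48, B=41): rows 2, 8 → C = 908, 908 ✓
(A=48, B=44): row 3 → C = 917 ✓
(A=43, B=45): rows 4, 6 → C = 912, 912 ✓
(A=48, B=48): row 5 → C = 914 ✓
(A=41, B=48): row 7 → C = 901 ✓
(A=49, B=44): rows 9, 10 → C = 907, 907 ✓
(A=49, B=48): row 11 → C = 900 ✓
(A=41, B=44): row 12 → C = 902 ✓
Every {A, B} value is associated with a single C value, so {A, B} -> C holds.

Yes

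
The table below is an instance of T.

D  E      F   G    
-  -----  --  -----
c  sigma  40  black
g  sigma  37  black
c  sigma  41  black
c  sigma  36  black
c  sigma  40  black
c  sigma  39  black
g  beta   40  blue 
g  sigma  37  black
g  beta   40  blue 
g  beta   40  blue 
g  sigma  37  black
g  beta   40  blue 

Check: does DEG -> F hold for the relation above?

No

(D=c, E=sigma, G=black): 5 rows → F takes values {40, 41, 36, 39} — violation
(D=g, E=sigma, G=black): 3 rows → F = 37, 37, 37 ✓
(D=g, E=beta, G=blue): 4 rows → F = 40, 40, 40, 40 ✓
Two rows agree on DEG but differ on F, so DEG -> F does not hold.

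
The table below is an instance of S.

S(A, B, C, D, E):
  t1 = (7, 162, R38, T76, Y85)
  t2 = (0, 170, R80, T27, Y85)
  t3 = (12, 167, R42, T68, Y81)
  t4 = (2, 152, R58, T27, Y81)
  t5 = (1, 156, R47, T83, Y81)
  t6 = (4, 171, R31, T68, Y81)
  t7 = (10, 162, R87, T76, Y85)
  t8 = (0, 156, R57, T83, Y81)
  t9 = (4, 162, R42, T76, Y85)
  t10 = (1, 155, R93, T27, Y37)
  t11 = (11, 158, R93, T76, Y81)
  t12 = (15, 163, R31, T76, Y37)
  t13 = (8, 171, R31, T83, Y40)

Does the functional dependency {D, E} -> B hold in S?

No

(D=T76, E=Y85): rows 1, 7, 9 → B = 162, 162, 162 ✓
(D=T27, E=Y85): row 2 → B = 170 ✓
(D=T68, E=Y81): rows 3, 6 → B takes values {167, 171} — violation
(D=T27, E=Y81): row 4 → B = 152 ✓
(D=T83, E=Y81): rows 5, 8 → B = 156, 156 ✓
(D=T27, E=Y37): row 10 → B = 155 ✓
(D=T76, E=Y81): row 11 → B = 158 ✓
(D=T76, E=Y37): row 12 → B = 163 ✓
(D=T83, E=Y40): row 13 → B = 171 ✓
Two rows agree on {D, E} but differ on B, so {D, E} -> B does not hold.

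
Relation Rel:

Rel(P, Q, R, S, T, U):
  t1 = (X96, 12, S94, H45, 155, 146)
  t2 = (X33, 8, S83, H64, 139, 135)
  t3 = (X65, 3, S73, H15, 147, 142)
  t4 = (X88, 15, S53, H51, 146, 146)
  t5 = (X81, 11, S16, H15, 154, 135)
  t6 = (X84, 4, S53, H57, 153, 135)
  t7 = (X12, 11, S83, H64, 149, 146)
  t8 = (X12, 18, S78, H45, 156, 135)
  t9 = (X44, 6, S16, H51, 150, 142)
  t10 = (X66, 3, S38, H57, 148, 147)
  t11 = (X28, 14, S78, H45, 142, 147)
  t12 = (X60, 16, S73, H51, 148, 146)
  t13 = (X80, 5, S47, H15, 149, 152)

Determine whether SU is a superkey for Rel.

No

Rows 4 and 12 have the same SU value (S=H51, U=146) but are distinct tuples, so SU does not determine every attribute — not a superkey.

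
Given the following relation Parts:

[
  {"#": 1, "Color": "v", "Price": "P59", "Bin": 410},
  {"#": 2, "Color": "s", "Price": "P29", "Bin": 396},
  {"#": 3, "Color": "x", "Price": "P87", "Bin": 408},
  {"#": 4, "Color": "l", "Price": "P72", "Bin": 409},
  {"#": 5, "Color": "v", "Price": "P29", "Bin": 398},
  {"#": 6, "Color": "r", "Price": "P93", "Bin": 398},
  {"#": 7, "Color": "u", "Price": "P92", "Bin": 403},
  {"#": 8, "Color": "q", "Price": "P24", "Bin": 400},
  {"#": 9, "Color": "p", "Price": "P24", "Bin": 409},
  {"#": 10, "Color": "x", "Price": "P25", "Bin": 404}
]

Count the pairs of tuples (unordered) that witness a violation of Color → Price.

2

Color=v: violating pairs (1,5) — 1 pair.
Color=x: violating pairs (3,10) — 1 pair.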